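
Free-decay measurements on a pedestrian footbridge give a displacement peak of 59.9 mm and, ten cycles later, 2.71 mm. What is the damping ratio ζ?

Logarithmic decrement δ = (1/n)·ln(x₀/x_n) = (1/10)·ln(59.9/2.71) = (1/10)·ln(22.10) = 0.3096.
ζ = δ/√(4π² + δ²) = 0.3096/√(39.48 + 0.0958) = 0.3096/6.291 = 0.04921.

0.0492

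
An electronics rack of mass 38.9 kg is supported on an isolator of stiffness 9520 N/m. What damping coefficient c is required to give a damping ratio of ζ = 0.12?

c_c = 2√(k·m) = 2√(9520 × 38.9) = 1217 N·s/m.
c = ζ·c_c = 0.12 × 1217 = 146.1 N·s/m.

146 N·s/m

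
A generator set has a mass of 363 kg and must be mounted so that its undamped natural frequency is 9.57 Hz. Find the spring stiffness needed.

1310000 N/m

ω_n = 2πf_n = 2π × 9.57 = 60.13 rad/s.
k = m·ω_n² = 363 × 60.13² = 363 × 3616 = 1312000 N/m.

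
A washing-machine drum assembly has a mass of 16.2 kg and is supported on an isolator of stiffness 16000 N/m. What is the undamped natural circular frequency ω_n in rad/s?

ω_n = √(k/m) = √(16000/16.2) = √987.7 = 31.43 rad/s.

31.4 rad/s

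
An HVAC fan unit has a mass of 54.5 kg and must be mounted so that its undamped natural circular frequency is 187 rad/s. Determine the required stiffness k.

k = m·ω_n² = 54.5 × 187.0² = 54.5 × 34970 = 1906000 N/m.

1910000 N/m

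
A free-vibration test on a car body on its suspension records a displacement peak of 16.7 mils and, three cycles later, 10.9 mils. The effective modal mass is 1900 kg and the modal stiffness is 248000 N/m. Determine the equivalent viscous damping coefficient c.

Logarithmic decrement δ = (1/n)·ln(x₀/x_n) = (1/3)·ln(16.7/10.9) = (1/3)·ln(1.532) = 0.1422.
ζ = δ/√(4π² + δ²) = 0.1422/√(39.48 + 0.0202) = 0.1422/6.285 = 0.02263.
c = ζ · 2√(km) = 0.02263 × 2√(248000 × 1900) = 0.02263 × 43410 = 982.4 N·s/m.

982 N·s/m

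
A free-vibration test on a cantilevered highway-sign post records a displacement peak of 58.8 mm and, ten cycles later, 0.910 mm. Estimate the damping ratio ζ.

Logarithmic decrement δ = (1/n)·ln(x₀/x_n) = (1/10)·ln(58.8/0.910) = (1/10)·ln(64.62) = 0.4168.
ζ = δ/√(4π² + δ²) = 0.4168/√(39.48 + 0.174) = 0.4168/6.297 = 0.06620.

0.0662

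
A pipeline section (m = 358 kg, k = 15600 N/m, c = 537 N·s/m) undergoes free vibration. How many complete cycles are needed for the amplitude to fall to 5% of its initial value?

5 cycles

ζ = c/(2√(km)) = 537/(2√(15600 × 358)) = 537/4726 = 0.1136.
Logarithmic decrement δ = 2πζ/√(1 − ζ²) = 2π × 0.1136/√(1 − 0.0129) = 0.7185.
x_n/x₀ = e^(−nδ) ≤ 0.05; take ln: n ≥ ln(1/0.05)/δ = 2.996/0.7185 = 4.169.
So 5 complete cycles are required.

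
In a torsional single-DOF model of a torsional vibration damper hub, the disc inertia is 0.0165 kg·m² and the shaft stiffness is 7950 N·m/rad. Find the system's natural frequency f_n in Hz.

110 Hz

ω_n = √(k_t/J) = √(7950/0.0165) = √481800 = 694.1 rad/s.
f_n = ω_n/(2π) = 694.1/6.283 = 110.5 Hz.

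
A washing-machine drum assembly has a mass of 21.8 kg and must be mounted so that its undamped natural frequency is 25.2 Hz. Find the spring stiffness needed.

547000 N/m

ω_n = 2πf_n = 2π × 25.2 = 158.3 rad/s.
k = m·ω_n² = 21.8 × 158.3² = 21.8 × 25070 = 546500 N/m.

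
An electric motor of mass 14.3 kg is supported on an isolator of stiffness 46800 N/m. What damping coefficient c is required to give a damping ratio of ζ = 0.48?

785 N·s/m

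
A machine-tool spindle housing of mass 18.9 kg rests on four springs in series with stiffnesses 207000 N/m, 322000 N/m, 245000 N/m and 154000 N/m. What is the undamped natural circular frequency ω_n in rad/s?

Series springs: 1/k_eq = 1/207000 + 1/322000 + 1/245000 + 1/154000 = 1.851×10^-5, so k_eq = 54020 N/m.
ω_n = √(k_eq/m) = √(54020/18.9) = √2858 = 53.46 rad/s.

53.5 rad/s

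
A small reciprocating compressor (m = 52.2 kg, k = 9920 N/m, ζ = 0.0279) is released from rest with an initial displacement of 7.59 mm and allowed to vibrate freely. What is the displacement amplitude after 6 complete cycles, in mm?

2.65 mm

Logarithmic decrement δ = 2πζ/√(1 − ζ²) = 2π × 0.02790/√(1 − 0.000778) = 0.1754.
After n cycles, x_n/x₀ = e^(−nδ), so x_6 = 7.59 × e^(−6 × 0.1754) = 7.59 × 0.3492 = 2.650 mm.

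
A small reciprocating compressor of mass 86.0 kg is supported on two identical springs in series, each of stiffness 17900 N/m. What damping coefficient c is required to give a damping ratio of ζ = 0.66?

1160 N·s/m

Series springs: 1/k_eq = 2/17900, so k_eq = 17900/2 = 8950 N/m.
c_c = 2√(k_eq·m) = 2√(8950 × 86.0) = 1755 N·s/m.
c = ζ·c_c = 0.66 × 1755 = 1158 N·s/m.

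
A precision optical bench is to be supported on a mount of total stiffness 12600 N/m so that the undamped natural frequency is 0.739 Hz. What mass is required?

584 kg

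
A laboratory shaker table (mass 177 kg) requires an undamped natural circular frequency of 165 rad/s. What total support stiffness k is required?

4820000 N/m

k = m·ω_n² = 177 × 165.0² = 177 × 27220 = 4819000 N/m.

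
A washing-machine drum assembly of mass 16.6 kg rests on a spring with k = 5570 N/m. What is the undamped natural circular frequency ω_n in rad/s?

18.3 rad/s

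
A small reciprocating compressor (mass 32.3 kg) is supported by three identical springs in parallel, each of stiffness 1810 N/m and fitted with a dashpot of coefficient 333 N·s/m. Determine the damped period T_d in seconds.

Parallel springs add: k_eq = 3 × 1810 = 5430 N/m.
ω_n = √(k_eq/m) = √(5430/32.3) = 12.97 rad/s.
Critical damping c_c = 2√(k_eq·m) = 2√(5430 × 32.3) = 837.6 N·s/m, so ζ = c/c_c = 333/837.6 = 0.3976.
ω_d = ω_n√(1 − ζ²) = 12.97 × √(1 − 0.158) = 11.90 rad/s.
T_d = 2π/ω_d = 0.5281 s.

0.528 s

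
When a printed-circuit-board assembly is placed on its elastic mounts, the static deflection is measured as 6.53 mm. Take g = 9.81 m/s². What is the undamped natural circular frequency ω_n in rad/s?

38.8 rad/s

ω_n = √(g/δ_st) = √(9.81/0.00653) = √1502 = 38.76 rad/s.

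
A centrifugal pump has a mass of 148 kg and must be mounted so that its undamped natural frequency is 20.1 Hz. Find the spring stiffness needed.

ω_n = 2πf_n = 2π × 20.1 = 126.3 rad/s.
k = m·ω_n² = 148 × 126.3² = 148 × 15950 = 2361000 N/m.

2360000 N/m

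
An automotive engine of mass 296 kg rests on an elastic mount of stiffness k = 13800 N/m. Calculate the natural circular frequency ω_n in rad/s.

ω_n = √(k/m) = √(13800/296) = √46.62 = 6.828 rad/s.

6.83 rad/s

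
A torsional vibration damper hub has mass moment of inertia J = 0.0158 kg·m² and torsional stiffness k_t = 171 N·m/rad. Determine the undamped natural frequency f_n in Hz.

16.6 Hz

ω_n = √(k_t/J) = √(171/0.0158) = √10820 = 104.0 rad/s.
f_n = ω_n/(2π) = 104.0/6.283 = 16.56 Hz.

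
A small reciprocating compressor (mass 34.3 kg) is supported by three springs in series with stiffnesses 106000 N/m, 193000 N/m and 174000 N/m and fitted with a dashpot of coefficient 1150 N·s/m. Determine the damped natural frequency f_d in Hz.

5.40 Hz

Series springs: 1/k_eq = 1/106000 + 1/193000 + 1/174000 = 2.036×10^-5, so k_eq = 49110 N/m.
ω_n = √(k_eq/m) = √(49110/34.3) = 37.84 rad/s.
Critical damping c_c = 2√(k_eq·m) = 2√(49110 × 34.3) = 2596 N·s/m, so ζ = c/c_c = 1150/2596 = 0.4430.
ω_d = ω_n√(1 − ζ²) = 37.84 × √(1 − 0.196) = 33.92 rad/s.
f_d = ω_d/(2π) = 5.399 Hz.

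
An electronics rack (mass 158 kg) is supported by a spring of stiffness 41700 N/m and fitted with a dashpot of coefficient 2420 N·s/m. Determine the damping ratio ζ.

0.471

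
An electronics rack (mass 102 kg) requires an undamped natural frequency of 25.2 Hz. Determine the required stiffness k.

2560000 N/m

ω_n = 2πf_n = 2π × 25.2 = 158.3 rad/s.
k = m·ω_n² = 102 × 158.3² = 102 × 25070 = 2557000 N/m.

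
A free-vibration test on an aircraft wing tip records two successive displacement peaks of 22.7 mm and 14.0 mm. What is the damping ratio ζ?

0.0767

Logarithmic decrement δ = (1/n)·ln(x₀/x_n) = (1/1)·ln(22.7/14.0) = (1/1)·ln(1.621) = 0.4833.
ζ = δ/√(4π² + δ²) = 0.4833/√(39.48 + 0.234) = 0.4833/6.302 = 0.07669.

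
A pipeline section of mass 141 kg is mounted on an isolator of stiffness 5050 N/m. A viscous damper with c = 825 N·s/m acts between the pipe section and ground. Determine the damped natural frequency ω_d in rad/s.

5.22 rad/s

ω_n = √(k/m) = √(5050/141) = 5.985 rad/s.
Critical damping c_c = 2√(k·m) = 2√(5050 × 141) = 1688 N·s/m, so ζ = c/c_c = 825/1688 = 0.4888.
ω_d = ω_n√(1 − ζ²) = 5.985 × √(1 − 0.239) = 5.221 rad/s.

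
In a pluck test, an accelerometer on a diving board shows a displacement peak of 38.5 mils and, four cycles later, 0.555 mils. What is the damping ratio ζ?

Logarithmic decrement δ = (1/n)·ln(x₀/x_n) = (1/4)·ln(38.5/0.555) = (1/4)·ln(69.37) = 1.060.
ζ = δ/√(4π² + δ²) = 1.060/√(39.48 + 1.12) = 1.060/6.372 = 0.1663.

0.166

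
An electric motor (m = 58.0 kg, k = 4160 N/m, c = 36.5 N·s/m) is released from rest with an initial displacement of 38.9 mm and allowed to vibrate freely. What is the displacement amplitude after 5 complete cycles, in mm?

ζ = c/(2√(km)) = 36.5/(2√(4160 × 58.0)) = 36.5/982.4 = 0.03715.
Logarithmic decrement δ = 2πζ/√(1 − ζ²) = 2π × 0.03715/√(1 − 0.00138) = 0.2336.
After n cycles, x_n/x₀ = e^(−nδ), so x_5 = 38.9 × e^(−5 × 0.2336) = 38.9 × 0.3110 = 12.10 mm.

12.1 mm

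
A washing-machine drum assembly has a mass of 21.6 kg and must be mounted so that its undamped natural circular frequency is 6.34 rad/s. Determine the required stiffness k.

868 N/m

k = m·ω_n² = 21.6 × 6.340² = 21.6 × 40.20 = 868.2 N/m.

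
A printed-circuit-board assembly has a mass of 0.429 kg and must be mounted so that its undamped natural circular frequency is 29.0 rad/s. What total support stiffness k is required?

k = m·ω_n² = 0.429 × 29.00² = 0.429 × 841.0 = 360.8 N/m.

361 N/m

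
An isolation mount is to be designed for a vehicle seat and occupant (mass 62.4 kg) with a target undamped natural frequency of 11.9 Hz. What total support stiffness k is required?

349000 N/m

ω_n = 2πf_n = 2π × 11.9 = 74.77 rad/s.
k = m·ω_n² = 62.4 × 74.77² = 62.4 × 5591 = 348800 N/m.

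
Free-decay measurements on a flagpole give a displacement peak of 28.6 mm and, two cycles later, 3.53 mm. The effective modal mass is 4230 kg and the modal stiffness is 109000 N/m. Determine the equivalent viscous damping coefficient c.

Logarithmic decrement δ = (1/n)·ln(x₀/x_n) = (1/2)·ln(28.6/3.53) = (1/2)·ln(8.102) = 1.046.
ζ = δ/√(4π² + δ²) = 1.046/√(39.48 + 1.09) = 1.046/6.370 = 0.1642.
c = ζ · 2√(km) = 0.1642 × 2√(109000 × 4230) = 0.1642 × 42950 = 7053 N·s/m.

7050 N·s/m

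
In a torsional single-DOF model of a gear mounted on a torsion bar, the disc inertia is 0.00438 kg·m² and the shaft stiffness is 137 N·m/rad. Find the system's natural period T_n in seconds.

ω_n = √(k_t/J) = √(137/0.00438) = √31280 = 176.9 rad/s.
T_n = 2π/ω_n = 6.283/176.9 = 0.03553 s.

0.0355 s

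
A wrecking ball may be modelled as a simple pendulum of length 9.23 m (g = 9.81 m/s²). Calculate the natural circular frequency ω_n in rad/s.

For a simple pendulum ω_n = √(g/L) = √(9.81/9.23) = √1.063 = 1.031 rad/s.

1.03 rad/s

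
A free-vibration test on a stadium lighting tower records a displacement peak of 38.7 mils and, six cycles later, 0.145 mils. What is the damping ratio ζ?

0.147

Logarithmic decrement δ = (1/n)·ln(x₀/x_n) = (1/6)·ln(38.7/0.145) = (1/6)·ln(266.9) = 0.9311.
ζ = δ/√(4π² + δ²) = 0.9311/√(39.48 + 0.867) = 0.9311/6.352 = 0.1466.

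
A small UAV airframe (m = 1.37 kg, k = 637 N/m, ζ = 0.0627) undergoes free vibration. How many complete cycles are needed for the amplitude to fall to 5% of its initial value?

Logarithmic decrement δ = 2πζ/√(1 − ζ²) = 2π × 0.06270/√(1 − 0.00393) = 0.3947.
x_n/x₀ = e^(−nδ) ≤ 0.05; take ln: n ≥ ln(1/0.05)/δ = 2.996/0.3947 = 7.589.
So 8 complete cycles are required.

8 cycles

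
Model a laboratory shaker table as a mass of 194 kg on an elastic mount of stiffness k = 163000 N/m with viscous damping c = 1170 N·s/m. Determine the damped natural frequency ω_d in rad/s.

28.8 rad/s

ω_n = √(k/m) = √(163000/194) = 28.99 rad/s.
Critical damping c_c = 2√(k·m) = 2√(163000 × 194) = 11250 N·s/m, so ζ = c/c_c = 1170/11250 = 0.1040.
ω_d = ω_n√(1 − ζ²) = 28.99 × √(1 − 0.0108) = 28.83 rad/s.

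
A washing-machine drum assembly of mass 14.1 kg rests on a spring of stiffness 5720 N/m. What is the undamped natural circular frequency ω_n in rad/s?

ω_n = √(k/m) = √(5720/14.1) = √405.7 = 20.14 rad/s.

20.1 rad/s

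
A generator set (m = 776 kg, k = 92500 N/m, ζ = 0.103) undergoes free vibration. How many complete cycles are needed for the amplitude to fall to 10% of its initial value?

4 cycles

Logarithmic decrement δ = 2πζ/√(1 − ζ²) = 2π × 0.1030/√(1 − 0.0106) = 0.6506.
x_n/x₀ = e^(−nδ) ≤ 0.1; take ln: n ≥ ln(1/0.1)/δ = 2.303/0.6506 = 3.539.
So 4 complete cycles are required.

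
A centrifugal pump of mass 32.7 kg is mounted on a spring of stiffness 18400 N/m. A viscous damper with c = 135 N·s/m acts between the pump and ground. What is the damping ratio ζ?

0.0870

ω_n = √(k/m) = √(18400/32.7) = 23.72 rad/s.
Critical damping c_c = 2√(k·m) = 2√(18400 × 32.7) = 1551 N·s/m, so ζ = c/c_c = 135/1551 = 0.08702.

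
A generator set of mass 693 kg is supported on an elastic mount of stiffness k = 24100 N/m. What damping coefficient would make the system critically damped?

c_c = 2√(k·m) = 2√(24100 × 693) = 2 × 4087 = 8173 N·s/m.

8170 N·s/m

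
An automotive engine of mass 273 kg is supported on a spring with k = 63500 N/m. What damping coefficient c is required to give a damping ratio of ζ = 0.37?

c_c = 2√(k·m) = 2√(63500 × 273) = 8327 N·s/m.
c = ζ·c_c = 0.37 × 8327 = 3081 N·s/m.

3080 N·s/m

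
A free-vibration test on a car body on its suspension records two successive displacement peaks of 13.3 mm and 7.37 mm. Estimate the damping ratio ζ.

Logarithmic decrement δ = (1/n)·ln(x₀/x_n) = (1/1)·ln(13.3/7.37) = (1/1)·ln(1.805) = 0.5903.
ζ = δ/√(4π² + δ²) = 0.5903/√(39.48 + 0.349) = 0.5903/6.311 = 0.09354.

0.0935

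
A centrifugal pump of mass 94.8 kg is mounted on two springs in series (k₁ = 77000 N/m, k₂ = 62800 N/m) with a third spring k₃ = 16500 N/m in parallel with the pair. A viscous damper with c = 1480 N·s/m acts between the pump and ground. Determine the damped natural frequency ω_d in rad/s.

21.9 rad/s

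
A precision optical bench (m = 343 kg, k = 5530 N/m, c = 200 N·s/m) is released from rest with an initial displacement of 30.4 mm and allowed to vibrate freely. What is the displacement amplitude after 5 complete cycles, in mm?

3.09 mm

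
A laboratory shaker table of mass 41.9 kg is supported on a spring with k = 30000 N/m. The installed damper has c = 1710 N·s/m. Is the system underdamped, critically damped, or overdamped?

c_c = 2√(k·m) = 2242 N·s/m; ζ = c/c_c = 1710/2242 = 0.763.
Since ζ < 1 the system is underdamped.

underdamped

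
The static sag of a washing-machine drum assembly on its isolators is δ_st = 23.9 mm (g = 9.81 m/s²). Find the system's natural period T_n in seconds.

0.310 s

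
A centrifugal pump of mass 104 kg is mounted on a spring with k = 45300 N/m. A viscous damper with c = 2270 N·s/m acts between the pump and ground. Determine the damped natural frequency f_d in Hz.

ω_n = √(k/m) = √(45300/104) = 20.87 rad/s.
Critical damping c_c = 2√(k·m) = 2√(45300 × 104) = 4341 N·s/m, so ζ = c/c_c = 2270/4341 = 0.5229.
ω_d = ω_n√(1 − ζ²) = 20.87 × √(1 − 0.273) = 17.79 rad/s.
f_d = ω_d/(2π) = 2.831 Hz.

2.83 Hz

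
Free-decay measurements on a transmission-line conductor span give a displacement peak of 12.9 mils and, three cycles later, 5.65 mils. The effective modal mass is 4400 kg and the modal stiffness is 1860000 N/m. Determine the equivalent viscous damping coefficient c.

7920 N·s/m

Logarithmic decrement δ = (1/n)·ln(x₀/x_n) = (1/3)·ln(12.9/5.65) = (1/3)·ln(2.283) = 0.2752.
ζ = δ/√(4π² + δ²) = 0.2752/√(39.48 + 0.0757) = 0.2752/6.289 = 0.04376.
c = ζ · 2√(km) = 0.04376 × 2√(1860000 × 4400) = 0.04376 × 180900 = 7917 N·s/m.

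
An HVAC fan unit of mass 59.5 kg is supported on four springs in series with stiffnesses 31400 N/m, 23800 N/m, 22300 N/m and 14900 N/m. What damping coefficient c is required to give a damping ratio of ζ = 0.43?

487 N·s/m

Series springs: 1/k_eq = 1/31400 + 1/23800 + 1/22300 + 1/14900 = 0.0001858, so k_eq = 5382 N/m.
c_c = 2√(k_eq·m) = 2√(5382 × 59.5) = 1132 N·s/m.
c = ζ·c_c = 0.43 × 1132 = 486.6 N·s/m.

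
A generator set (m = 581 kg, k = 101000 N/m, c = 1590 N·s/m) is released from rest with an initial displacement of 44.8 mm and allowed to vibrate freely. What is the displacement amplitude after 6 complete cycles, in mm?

ζ = c/(2√(km)) = 1590/(2√(101000 × 581)) = 1590/15320 = 0.1038.
Logarithmic decrement δ = 2πζ/√(1 − ζ²) = 2π × 0.1038/√(1 − 0.0108) = 0.6556.
After n cycles, x_n/x₀ = e^(−nδ), so x_6 = 44.8 × e^(−6 × 0.6556) = 44.8 × 0.01957 = 0.8768 mm.

0.877 mm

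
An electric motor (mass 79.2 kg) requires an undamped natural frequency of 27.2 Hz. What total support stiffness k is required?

ω_n = 2πf_n = 2π × 27.2 = 170.9 rad/s.
k = m·ω_n² = 79.2 × 170.9² = 79.2 × 29210 = 2313000 N/m.

2310000 N/m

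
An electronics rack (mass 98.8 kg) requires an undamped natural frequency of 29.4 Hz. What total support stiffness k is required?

3370000 N/m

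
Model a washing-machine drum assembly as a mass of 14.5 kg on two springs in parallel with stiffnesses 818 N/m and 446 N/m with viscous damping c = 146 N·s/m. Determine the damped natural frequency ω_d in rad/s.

7.86 rad/s

Parallel springs add: k_eq = 818 + 446 = 1264 N/m.
ω_n = √(k_eq/m) = √(1264/14.5) = 9.337 rad/s.
Critical damping c_c = 2√(k_eq·m) = 2√(1264 × 14.5) = 270.8 N·s/m, so ζ = c/c_c = 146/270.8 = 0.5392.
ω_d = ω_n√(1 − ζ²) = 9.337 × √(1 − 0.291) = 7.863 rad/s.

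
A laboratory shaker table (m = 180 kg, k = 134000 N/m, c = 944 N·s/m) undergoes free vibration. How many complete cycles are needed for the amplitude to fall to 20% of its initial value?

3 cycles

ζ = c/(2√(km)) = 944/(2√(134000 × 180)) = 944/9822 = 0.09611.
Logarithmic decrement δ = 2πζ/√(1 − ζ²) = 2π × 0.09611/√(1 − 0.00924) = 0.6067.
x_n/x₀ = e^(−nδ) ≤ 0.2; take ln: n ≥ ln(1/0.2)/δ = 1.609/0.6067 = 2.653.
So 3 complete cycles are required.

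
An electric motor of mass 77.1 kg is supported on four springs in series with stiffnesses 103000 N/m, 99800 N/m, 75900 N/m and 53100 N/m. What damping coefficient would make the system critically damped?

2440 N·s/m

Series springs: 1/k_eq = 1/103000 + 1/99800 + 1/75900 + 1/53100 = 5.174×10^-5, so k_eq = 19330 N/m.
c_c = 2√(k_eq·m) = 2√(19330 × 77.1) = 2 × 1221 = 2442 N·s/m.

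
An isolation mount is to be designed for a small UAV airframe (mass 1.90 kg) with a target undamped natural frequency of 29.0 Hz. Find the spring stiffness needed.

ω_n = 2πf_n = 2π × 29.0 = 182.2 rad/s.
k = m·ω_n² = 1.90 × 182.2² = 1.90 × 33200 = 63080 N/m.

63100 N/m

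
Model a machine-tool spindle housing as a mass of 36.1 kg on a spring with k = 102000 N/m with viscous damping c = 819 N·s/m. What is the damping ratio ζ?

0.213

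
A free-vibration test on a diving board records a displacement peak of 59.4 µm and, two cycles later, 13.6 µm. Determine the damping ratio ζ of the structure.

0.117

Logarithmic decrement δ = (1/n)·ln(x₀/x_n) = (1/2)·ln(59.4/13.6) = (1/2)·ln(4.368) = 0.7371.
ζ = δ/√(4π² + δ²) = 0.7371/√(39.48 + 0.543) = 0.7371/6.326 = 0.1165.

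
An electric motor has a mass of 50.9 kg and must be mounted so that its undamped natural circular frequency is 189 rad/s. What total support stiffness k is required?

k = m·ω_n² = 50.9 × 189.0² = 50.9 × 35720 = 1818000 N/m.

1820000 N/m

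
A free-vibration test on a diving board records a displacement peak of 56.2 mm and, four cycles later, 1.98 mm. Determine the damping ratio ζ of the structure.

Logarithmic decrement δ = (1/n)·ln(x₀/x_n) = (1/4)·ln(56.2/1.98) = (1/4)·ln(28.38) = 0.8365.
ζ = δ/√(4π² + δ²) = 0.8365/√(39.48 + 0.700) = 0.8365/6.339 = 0.1320.

0.132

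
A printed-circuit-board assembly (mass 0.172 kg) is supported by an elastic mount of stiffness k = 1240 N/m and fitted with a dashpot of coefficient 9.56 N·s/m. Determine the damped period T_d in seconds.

ω_n = √(k/m) = √(1240/0.172) = 84.91 rad/s.
Critical damping c_c = 2√(k·m) = 2√(1240 × 0.172) = 29.21 N·s/m, so ζ = c/c_c = 9.56/29.21 = 0.3273.
ω_d = ω_n√(1 − ζ²) = 84.91 × √(1 − 0.107) = 80.23 rad/s.
T_d = 2π/ω_d = 0.07831 s.

0.0783 s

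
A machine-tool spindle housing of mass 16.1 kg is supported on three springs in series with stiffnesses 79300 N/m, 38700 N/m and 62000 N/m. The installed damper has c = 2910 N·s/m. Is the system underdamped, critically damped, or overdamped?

overdamped

Series springs: 1/k_eq = 1/79300 + 1/38700 + 1/62000 = 5.458×10^-5, so k_eq = 18320 N/m.
c_c = 2√(k_eq·m) = 1086 N·s/m; ζ = c/c_c = 2910/1086 = 2.68.
Since ζ > 1 the system is overdamped.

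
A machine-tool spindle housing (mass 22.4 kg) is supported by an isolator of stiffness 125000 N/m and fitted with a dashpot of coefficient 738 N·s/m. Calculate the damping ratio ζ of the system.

0.221

ω_n = √(k/m) = √(125000/22.4) = 74.70 rad/s.
Critical damping c_c = 2√(k·m) = 2√(125000 × 22.4) = 3347 N·s/m, so ζ = c/c_c = 738/3347 = 0.2205.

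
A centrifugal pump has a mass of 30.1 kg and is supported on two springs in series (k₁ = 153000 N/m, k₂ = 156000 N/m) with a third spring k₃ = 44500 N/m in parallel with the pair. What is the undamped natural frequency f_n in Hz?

10.1 Hz

Series pair: k_s = k₁k₂/(k₁+k₂) = (153000)(156000)/(153000 + 156000) = 77240 N/m. In parallel with k₃: k_eq = 77240 + 44500 = 121700 N/m.
ω_n = √(k_eq/m) = √(121700/30.1) = √4045 = 63.60 rad/s.
f_n = ω_n/(2π) = 63.60/6.283 = 10.12 Hz.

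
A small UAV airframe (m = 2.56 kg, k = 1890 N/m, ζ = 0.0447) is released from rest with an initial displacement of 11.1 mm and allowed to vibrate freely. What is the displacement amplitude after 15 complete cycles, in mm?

Logarithmic decrement δ = 2πζ/√(1 − ζ²) = 2π × 0.04470/√(1 − 0.00200) = 0.2811.
After n cycles, x_n/x₀ = e^(−nδ), so x_15 = 11.1 × e^(−15 × 0.2811) = 11.1 × 0.01474 = 0.1636 mm.

0.164 mm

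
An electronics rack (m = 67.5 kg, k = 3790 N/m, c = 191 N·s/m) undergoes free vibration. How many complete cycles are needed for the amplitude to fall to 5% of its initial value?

3 cycles

ζ = c/(2√(km)) = 191/(2√(3790 × 67.5)) = 191/1012 = 0.1888.
Logarithmic decrement δ = 2πζ/√(1 − ζ²) = 2π × 0.1888/√(1 − 0.0357) = 1.208.
x_n/x₀ = e^(−nδ) ≤ 0.05; take ln: n ≥ ln(1/0.05)/δ = 2.996/1.208 = 2.480.
So 3 complete cycles are required.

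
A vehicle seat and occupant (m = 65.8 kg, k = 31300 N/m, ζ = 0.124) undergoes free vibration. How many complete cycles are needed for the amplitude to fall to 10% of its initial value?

Logarithmic decrement δ = 2πζ/√(1 − ζ²) = 2π × 0.1240/√(1 − 0.0154) = 0.7852.
x_n/x₀ = e^(−nδ) ≤ 0.1; take ln: n ≥ ln(1/0.1)/δ = 2.303/0.7852 = 2.933.
So 3 complete cycles are required.

3 cycles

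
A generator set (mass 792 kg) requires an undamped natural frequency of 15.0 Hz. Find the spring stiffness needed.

7040000 N/m

ω_n = 2πf_n = 2π × 15.0 = 94.25 rad/s.
k = m·ω_n² = 792 × 94.25² = 792 × 8883 = 7035000 N/m.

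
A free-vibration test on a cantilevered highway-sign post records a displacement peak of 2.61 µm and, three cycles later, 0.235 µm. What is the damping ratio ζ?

0.127

Logarithmic decrement δ = (1/n)·ln(x₀/x_n) = (1/3)·ln(2.61/0.235) = (1/3)·ln(11.11) = 0.8025.
ζ = δ/√(4π² + δ²) = 0.8025/√(39.48 + 0.644) = 0.8025/6.334 = 0.1267.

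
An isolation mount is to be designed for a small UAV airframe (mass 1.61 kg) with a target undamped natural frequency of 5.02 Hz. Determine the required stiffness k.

ω_n = 2πf_n = 2π × 5.02 = 31.54 rad/s.
k = m·ω_n² = 1.61 × 31.54² = 1.61 × 994.9 = 1602 N/m.

1600 N/m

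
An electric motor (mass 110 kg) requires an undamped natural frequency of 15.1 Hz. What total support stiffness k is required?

990000 N/m

ω_n = 2πf_n = 2π × 15.1 = 94.88 rad/s.
k = m·ω_n² = 110 × 94.88² = 110 × 9001 = 990200 N/m.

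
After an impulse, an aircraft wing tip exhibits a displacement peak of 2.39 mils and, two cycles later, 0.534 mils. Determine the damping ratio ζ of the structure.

Logarithmic decrement δ = (1/n)·ln(x₀/x_n) = (1/2)·ln(2.39/0.534) = (1/2)·ln(4.476) = 0.7493.
ζ = δ/√(4π² + δ²) = 0.7493/√(39.48 + 0.561) = 0.7493/6.328 = 0.1184.

0.118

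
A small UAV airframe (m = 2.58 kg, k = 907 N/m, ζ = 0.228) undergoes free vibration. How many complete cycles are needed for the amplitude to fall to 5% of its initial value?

Logarithmic decrement δ = 2πζ/√(1 − ζ²) = 2π × 0.2280/√(1 − 0.0520) = 1.471.
x_n/x₀ = e^(−nδ) ≤ 0.05; take ln: n ≥ ln(1/0.05)/δ = 2.996/1.471 = 2.036.
So 3 complete cycles are required.

3 cycles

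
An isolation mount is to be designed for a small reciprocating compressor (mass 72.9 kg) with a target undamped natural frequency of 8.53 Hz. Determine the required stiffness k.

209000 N/m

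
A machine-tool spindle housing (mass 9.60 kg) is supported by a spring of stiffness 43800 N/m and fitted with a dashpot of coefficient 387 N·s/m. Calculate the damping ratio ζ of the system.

ω_n = √(k/m) = √(43800/9.60) = 67.55 rad/s.
Critical damping c_c = 2√(k·m) = 2√(43800 × 9.60) = 1297 N·s/m, so ζ = c/c_c = 387/1297 = 0.2984.

0.298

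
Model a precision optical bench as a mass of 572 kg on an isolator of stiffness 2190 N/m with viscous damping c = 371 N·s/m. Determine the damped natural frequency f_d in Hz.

ω_n = √(k/m) = √(2190/572) = 1.957 rad/s.
Critical damping c_c = 2√(k·m) = 2√(2190 × 572) = 2238 N·s/m, so ζ = c/c_c = 371/2238 = 0.1657.
ω_d = ω_n√(1 − ζ²) = 1.957 × √(1 − 0.0275) = 1.930 rad/s.
f_d = ω_d/(2π) = 0.3071 Hz.

0.307 Hz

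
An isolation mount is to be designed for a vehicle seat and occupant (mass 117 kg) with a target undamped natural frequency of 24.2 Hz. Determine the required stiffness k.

ω_n = 2πf_n = 2π × 24.2 = 152.1 rad/s.
k = m·ω_n² = 117 × 152.1² = 117 × 23120 = 2705000 N/m.

2710000 N/m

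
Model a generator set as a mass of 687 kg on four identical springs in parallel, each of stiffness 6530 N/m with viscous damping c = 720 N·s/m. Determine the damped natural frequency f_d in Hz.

Parallel springs add: k_eq = 4 × 6530 = 26120 N/m.
ω_n = √(k_eq/m) = √(26120/687) = 6.166 rad/s.
Critical damping c_c = 2√(k_eq·m) = 2√(26120 × 687) = 8472 N·s/m, so ζ = c/c_c = 720/8472 = 0.08498.
ω_d = ω_n√(1 − ζ²) = 6.166 × √(1 − 0.00722) = 6.144 rad/s.
f_d = ω_d/(2π) = 0.9778 Hz.

0.978 Hz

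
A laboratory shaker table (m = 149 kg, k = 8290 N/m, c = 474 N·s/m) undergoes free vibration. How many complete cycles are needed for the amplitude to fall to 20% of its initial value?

ζ = c/(2√(km)) = 474/(2√(8290 × 149)) = 474/2223 = 0.2132.
Logarithmic decrement δ = 2πζ/√(1 − ζ²) = 2π × 0.2132/√(1 − 0.0455) = 1.371.
x_n/x₀ = e^(−nδ) ≤ 0.2; take ln: n ≥ ln(1/0.2)/δ = 1.609/1.371 = 1.174.
So 2 complete cycles are required.

2 cycles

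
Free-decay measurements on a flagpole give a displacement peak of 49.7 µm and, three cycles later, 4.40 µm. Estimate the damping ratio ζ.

Logarithmic decrement δ = (1/n)·ln(x₀/x_n) = (1/3)·ln(49.7/4.40) = (1/3)·ln(11.30) = 0.8081.
ζ = δ/√(4π² + δ²) = 0.8081/√(39.48 + 0.653) = 0.8081/6.335 = 0.1276.

0.128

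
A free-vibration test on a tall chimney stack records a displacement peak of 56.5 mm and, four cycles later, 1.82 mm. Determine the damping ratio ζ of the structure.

0.135

Logarithmic decrement δ = (1/n)·ln(x₀/x_n) = (1/4)·ln(56.5/1.82) = (1/4)·ln(31.04) = 0.8589.
ζ = δ/√(4π² + δ²) = 0.8589/√(39.48 + 0.738) = 0.8589/6.342 = 0.1354.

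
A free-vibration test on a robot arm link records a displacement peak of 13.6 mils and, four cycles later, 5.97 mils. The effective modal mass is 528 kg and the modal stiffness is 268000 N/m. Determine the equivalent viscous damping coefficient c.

Logarithmic decrement δ = (1/n)·ln(x₀/x_n) = (1/4)·ln(13.6/5.97) = (1/4)·ln(2.278) = 0.2058.
ζ = δ/√(4π² + δ²) = 0.2058/√(39.48 + 0.0424) = 0.2058/6.287 = 0.03274.
c = ζ · 2√(km) = 0.03274 × 2√(268000 × 528) = 0.03274 × 23790 = 779.0 N·s/m.

779 N·s/m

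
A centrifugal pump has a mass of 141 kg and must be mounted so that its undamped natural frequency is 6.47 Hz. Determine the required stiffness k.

ω_n = 2πf_n = 2π × 6.47 = 40.65 rad/s.
k = m·ω_n² = 141 × 40.65² = 141 × 1653 = 233000 N/m.

233000 N/m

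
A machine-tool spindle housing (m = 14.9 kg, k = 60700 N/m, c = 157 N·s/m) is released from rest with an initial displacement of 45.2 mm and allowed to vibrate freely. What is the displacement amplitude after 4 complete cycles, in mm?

ζ = c/(2√(km)) = 157/(2√(60700 × 14.9)) = 157/1902 = 0.08254.
Logarithmic decrement δ = 2πζ/√(1 − ζ²) = 2π × 0.08254/√(1 − 0.00681) = 0.5204.
After n cycles, x_n/x₀ = e^(−nδ), so x_4 = 45.2 × e^(−4 × 0.5204) = 45.2 × 0.1247 = 5.638 mm.

5.64 mm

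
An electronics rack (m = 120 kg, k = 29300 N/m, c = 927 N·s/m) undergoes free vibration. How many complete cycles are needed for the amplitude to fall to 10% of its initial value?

2 cycles

ζ = c/(2√(km)) = 927/(2√(29300 × 120)) = 927/3750 = 0.2472.
Logarithmic decrement δ = 2πζ/√(1 − ζ²) = 2π × 0.2472/√(1 − 0.0611) = 1.603.
x_n/x₀ = e^(−nδ) ≤ 0.1; take ln: n ≥ ln(1/0.1)/δ = 2.303/1.603 = 1.437.
So 2 complete cycles are required.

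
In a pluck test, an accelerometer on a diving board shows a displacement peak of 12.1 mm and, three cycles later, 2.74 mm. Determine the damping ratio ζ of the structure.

0.0786

Logarithmic decrement δ = (1/n)·ln(x₀/x_n) = (1/3)·ln(12.1/2.74) = (1/3)·ln(4.416) = 0.4951.
ζ = δ/√(4π² + δ²) = 0.4951/√(39.48 + 0.245) = 0.4951/6.303 = 0.07855.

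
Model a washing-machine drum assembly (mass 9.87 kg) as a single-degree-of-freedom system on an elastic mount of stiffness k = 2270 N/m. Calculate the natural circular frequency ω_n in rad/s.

15.2 rad/s

ω_n = √(k/m) = √(2270/9.87) = √230.0 = 15.17 rad/s.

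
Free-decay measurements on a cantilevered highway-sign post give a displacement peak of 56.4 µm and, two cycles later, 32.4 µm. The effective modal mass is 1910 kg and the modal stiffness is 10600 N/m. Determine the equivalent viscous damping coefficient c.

397 N·s/m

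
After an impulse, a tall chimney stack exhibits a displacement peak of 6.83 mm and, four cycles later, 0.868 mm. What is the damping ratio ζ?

0.0818

Logarithmic decrement δ = (1/n)·ln(x₀/x_n) = (1/4)·ln(6.83/0.868) = (1/4)·ln(7.869) = 0.5157.
ζ = δ/√(4π² + δ²) = 0.5157/√(39.48 + 0.266) = 0.5157/6.304 = 0.08180.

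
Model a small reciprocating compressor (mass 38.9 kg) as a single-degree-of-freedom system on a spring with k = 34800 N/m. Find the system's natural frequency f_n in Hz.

4.76 Hz

ω_n = √(k/m) = √(34800/38.9) = √894.6 = 29.91 rad/s.
f_n = ω_n/(2π) = 29.91/6.283 = 4.760 Hz.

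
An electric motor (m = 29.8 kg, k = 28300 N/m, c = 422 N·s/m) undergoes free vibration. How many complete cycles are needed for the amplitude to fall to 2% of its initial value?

3 cycles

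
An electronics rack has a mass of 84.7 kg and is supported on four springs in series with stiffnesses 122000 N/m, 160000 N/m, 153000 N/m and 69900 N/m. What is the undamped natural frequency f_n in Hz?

2.91 Hz

Series springs: 1/k_eq = 1/122000 + 1/160000 + 1/153000 + 1/69900 = 3.529×10^-5, so k_eq = 28340 N/m.
ω_n = √(k_eq/m) = √(28340/84.7) = √334.6 = 18.29 rad/s.
f_n = ω_n/(2π) = 18.29/6.283 = 2.911 Hz.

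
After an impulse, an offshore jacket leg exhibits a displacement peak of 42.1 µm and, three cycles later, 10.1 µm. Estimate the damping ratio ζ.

Logarithmic decrement δ = (1/n)·ln(x₀/x_n) = (1/3)·ln(42.1/10.1) = (1/3)·ln(4.168) = 0.4758.
ζ = δ/√(4π² + δ²) = 0.4758/√(39.48 + 0.226) = 0.4758/6.301 = 0.07552.

0.0755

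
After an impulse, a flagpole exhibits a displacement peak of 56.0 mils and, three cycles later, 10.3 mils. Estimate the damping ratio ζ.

0.0895

Logarithmic decrement δ = (1/n)·ln(x₀/x_n) = (1/3)·ln(56.0/10.3) = (1/3)·ln(5.437) = 0.5644.
ζ = δ/√(4π² + δ²) = 0.5644/√(39.48 + 0.319) = 0.5644/6.308 = 0.08947.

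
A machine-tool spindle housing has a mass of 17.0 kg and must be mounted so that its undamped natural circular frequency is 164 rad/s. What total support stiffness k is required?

k = m·ω_n² = 17.0 × 164.0² = 17.0 × 26900 = 457200 N/m.

457000 N/m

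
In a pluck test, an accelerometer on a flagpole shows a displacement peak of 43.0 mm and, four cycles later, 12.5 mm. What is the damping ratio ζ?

Logarithmic decrement δ = (1/n)·ln(x₀/x_n) = (1/4)·ln(43.0/12.5) = (1/4)·ln(3.440) = 0.3089.
ζ = δ/√(4π² + δ²) = 0.3089/√(39.48 + 0.0954) = 0.3089/6.291 = 0.04910.

0.0491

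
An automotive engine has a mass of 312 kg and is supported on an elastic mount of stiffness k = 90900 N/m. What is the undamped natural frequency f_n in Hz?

ω_n = √(k/m) = √(90900/312) = √291.3 = 17.07 rad/s.
f_n = ω_n/(2π) = 17.07/6.283 = 2.717 Hz.

2.72 Hz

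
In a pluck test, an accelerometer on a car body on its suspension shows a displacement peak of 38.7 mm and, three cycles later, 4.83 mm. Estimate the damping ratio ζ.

0.110

Logarithmic decrement δ = (1/n)·ln(x₀/x_n) = (1/3)·ln(38.7/4.83) = (1/3)·ln(8.012) = 0.6937.
ζ = δ/√(4π² + δ²) = 0.6937/√(39.48 + 0.481) = 0.6937/6.321 = 0.1097.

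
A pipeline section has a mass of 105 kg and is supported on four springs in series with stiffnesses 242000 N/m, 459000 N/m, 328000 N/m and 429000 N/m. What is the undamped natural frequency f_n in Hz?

4.54 Hz

Series springs: 1/k_eq = 1/242000 + 1/459000 + 1/328000 + 1/429000 = 1.169×10^-5, so k_eq = 85540 N/m.
ω_n = √(k_eq/m) = √(85540/105) = √814.7 = 28.54 rad/s.
f_n = ω_n/(2π) = 28.54/6.283 = 4.543 Hz.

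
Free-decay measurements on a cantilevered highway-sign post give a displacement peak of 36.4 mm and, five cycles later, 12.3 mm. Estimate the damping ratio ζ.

Logarithmic decrement δ = (1/n)·ln(x₀/x_n) = (1/5)·ln(36.4/12.3) = (1/5)·ln(2.959) = 0.2170.
ζ = δ/√(4π² + δ²) = 0.2170/√(39.48 + 0.0471) = 0.2170/6.287 = 0.03452.

0.0345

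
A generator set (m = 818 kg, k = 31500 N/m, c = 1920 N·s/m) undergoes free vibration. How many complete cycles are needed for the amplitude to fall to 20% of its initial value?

2 cycles

ζ = c/(2√(km)) = 1920/(2√(31500 × 818)) = 1920/10150 = 0.1891.
Logarithmic decrement δ = 2πζ/√(1 − ζ²) = 2π × 0.1891/√(1 − 0.0358) = 1.210.
x_n/x₀ = e^(−nδ) ≤ 0.2; take ln: n ≥ ln(1/0.2)/δ = 1.609/1.210 = 1.330.
So 2 complete cycles are required.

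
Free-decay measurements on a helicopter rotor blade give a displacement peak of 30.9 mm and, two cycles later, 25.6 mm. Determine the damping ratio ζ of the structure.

Logarithmic decrement δ = (1/n)·ln(x₀/x_n) = (1/2)·ln(30.9/25.6) = (1/2)·ln(1.207) = 0.09408.
ζ = δ/√(4π² + δ²) = 0.09408/√(39.48 + 0.00885) = 0.09408/6.284 = 0.01497.

0.0150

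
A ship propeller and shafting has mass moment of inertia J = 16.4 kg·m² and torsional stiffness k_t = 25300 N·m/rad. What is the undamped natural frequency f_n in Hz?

ω_n = √(k_t/J) = √(25300/16.4) = √1543 = 39.28 rad/s.
f_n = ω_n/(2π) = 39.28/6.283 = 6.251 Hz.

6.25 Hz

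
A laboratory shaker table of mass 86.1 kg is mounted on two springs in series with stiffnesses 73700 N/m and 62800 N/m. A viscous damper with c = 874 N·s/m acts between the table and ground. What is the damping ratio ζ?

Series springs: 1/k_eq = 1/73700 + 1/62800 = 2.949×10^-5, so k_eq = 33910 N/m.
ω_n = √(k_eq/m) = √(33910/86.1) = 19.84 rad/s.
Critical damping c_c = 2√(k_eq·m) = 2√(33910 × 86.1) = 3417 N·s/m, so ζ = c/c_c = 874/3417 = 0.2558.

0.256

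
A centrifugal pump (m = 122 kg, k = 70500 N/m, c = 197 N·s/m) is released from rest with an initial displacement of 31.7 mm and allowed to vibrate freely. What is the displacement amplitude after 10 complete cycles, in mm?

3.84 mm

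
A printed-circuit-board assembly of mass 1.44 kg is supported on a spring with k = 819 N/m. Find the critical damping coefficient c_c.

c_c = 2√(k·m) = 2√(819.0 × 1.44) = 2 × 34.34 = 68.68 N·s/m.

68.7 N·s/m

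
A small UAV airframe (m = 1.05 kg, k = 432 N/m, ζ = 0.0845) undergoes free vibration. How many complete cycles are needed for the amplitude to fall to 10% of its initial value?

5 cycles

Logarithmic decrement δ = 2πζ/√(1 − ζ²) = 2π × 0.08450/√(1 − 0.00714) = 0.5328.
x_n/x₀ = e^(−nδ) ≤ 0.1; take ln: n ≥ ln(1/0.1)/δ = 2.303/0.5328 = 4.321.
So 5 complete cycles are required.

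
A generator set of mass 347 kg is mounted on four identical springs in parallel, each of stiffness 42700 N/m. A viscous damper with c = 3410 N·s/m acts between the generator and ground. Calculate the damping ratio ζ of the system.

0.221

Parallel springs add: k_eq = 4 × 42700 = 170800 N/m.
ω_n = √(k_eq/m) = √(170800/347) = 22.19 rad/s.
Critical damping c_c = 2√(k_eq·m) = 2√(170800 × 347) = 15400 N·s/m, so ζ = c/c_c = 3410/15400 = 0.2215.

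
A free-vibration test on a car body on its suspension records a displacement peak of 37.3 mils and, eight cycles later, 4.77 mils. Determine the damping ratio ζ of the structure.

0.0409

Logarithmic decrement δ = (1/n)·ln(x₀/x_n) = (1/8)·ln(37.3/4.77) = (1/8)·ln(7.820) = 0.2571.
ζ = δ/√(4π² + δ²) = 0.2571/√(39.48 + 0.0661) = 0.2571/6.288 = 0.04088.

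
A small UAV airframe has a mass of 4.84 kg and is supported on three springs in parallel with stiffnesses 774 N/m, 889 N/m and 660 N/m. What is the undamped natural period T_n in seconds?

0.287 s

Parallel springs add: k_eq = 774 + 889 + 660 = 2323 N/m.
ω_n = √(k_eq/m) = √(2323/4.84) = √480.0 = 21.91 rad/s.
T_n = 2π/ω_n = 6.283/21.91 = 0.2868 s.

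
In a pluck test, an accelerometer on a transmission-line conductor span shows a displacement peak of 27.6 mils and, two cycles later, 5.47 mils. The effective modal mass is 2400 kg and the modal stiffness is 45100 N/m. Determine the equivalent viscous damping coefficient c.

2660 N·s/m

Logarithmic decrement δ = (1/n)·ln(x₀/x_n) = (1/2)·ln(27.6/5.47) = (1/2)·ln(5.046) = 0.8093.
ζ = δ/√(4π² + δ²) = 0.8093/√(39.48 + 0.655) = 0.8093/6.335 = 0.1277.
c = ζ · 2√(km) = 0.1277 × 2√(45100 × 2400) = 0.1277 × 20810 = 2658 N·s/m.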